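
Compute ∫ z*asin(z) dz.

z**2*asin(z)/2 + z*sqrt(-z**2 + 1)/4 - asin(z)/4 + C

Use integration by parts with u = arcsin(z), dv = z dz.
Then du = 1/sqrt(-z**2 + 1) dz.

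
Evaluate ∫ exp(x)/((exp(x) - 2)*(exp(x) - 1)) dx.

log(exp(x) - 2) - log(exp(x) - 1) + C

Let u = e^x, du = e^x dx.
The integral becomes ∫ du/((u-2)(u-1)); decompose into partial fractions.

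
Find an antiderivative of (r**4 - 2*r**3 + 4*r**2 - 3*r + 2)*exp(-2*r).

Use integration by parts with u = r**4 - 2*r**3 + 4*r**2 - 3*r + 2, dv = exp(-2*r) dr, so v = -exp(-2*r)/2.
Apply parts 4 times (tabular method): alternate signs, differentiate u down to 0, integrate dv up.

(-2*r**4 - 8*r**2 - 2*r - 5)*exp(-2*r)/4 + C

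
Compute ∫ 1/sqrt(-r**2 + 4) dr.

asin(r/2) + C

Substitute r = 2·sin(θ), so dr = 2·cos(θ) dθ and the radical becomes sqrt(-r**2 + 4) = 2·cos(θ) by the Pythagorean identity.
Integrate the resulting trig expression in θ, then back-substitute θ = asin(r/2), sin(θ) = r/2, cos(θ) = sqrt(-r**2 + 4)/2 (absorbing any constant into C).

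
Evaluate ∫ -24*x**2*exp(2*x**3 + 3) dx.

Let u = 2*x**3 + 3, so du = (6*x**2) dx.
Rewriting, the integral becomes -4·∫ e^u du = -4·e^u.
Substituting back, u = 2*x**3 + 3.

-4*exp(2*x**3 + 3) + C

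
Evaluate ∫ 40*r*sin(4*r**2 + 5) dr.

-5*cos(4*r**2 + 5) + C

Let u = 4*r**2 + 5, so du = (8*r) dr.
Rewriting, the integral becomes 5·∫ sin(u) du = 5·-cos(u).
Substituting back, u = 4*r**2 + 5.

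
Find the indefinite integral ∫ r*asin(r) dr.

r**2*asin(r)/2 + r*sqrt(-r**2 + 1)/4 - asin(r)/4 + C

Use integration by parts with u = arcsin(r), dv = r dr.
Then du = 1/sqrt(-r**2 + 1) dr.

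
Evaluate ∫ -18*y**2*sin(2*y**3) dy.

3*cos(2*y**3) + C

Let u = 2*y**3, so du = (6*y**2) dy.
Rewriting, the integral becomes -3·∫ sin(u) du = -3·-cos(u).
Substituting back, u = 2*y**3.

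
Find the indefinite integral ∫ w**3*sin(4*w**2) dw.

Let u = w², du = 2w dw; rewrite as (1/2)∫ u^1·sin(4u) du.
Now integrate by parts 1 time.

-w**2*cos(4*w**2)/8 + sin(4*w**2)/32 + C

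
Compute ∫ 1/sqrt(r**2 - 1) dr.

Substitute r = sec(θ), so dr = sec(θ)*tan(θ) dθ and the radical becomes sqrt(r**2 - 1) = tan(θ) by the Pythagorean identity.
Integrate the resulting trig expression in θ, then back-substitute sec(θ) = r, tan(θ) = sqrt(r**2 - 1) (absorbing any constant into C).

log(r + sqrt(r**2 - 1)) + C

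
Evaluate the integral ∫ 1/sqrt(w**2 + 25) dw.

log(w + sqrt(w**2 + 25)) + C

Substitute w = 5·tan(θ), so dw = 5·sec(θ)^2 dθ and the radical becomes sqrt(w**2 + 25) = 5·sec(θ) by the Pythagorean identity.
Integrate the resulting trig expression in θ, then back-substitute tan(θ) = w/5, sec(θ) = sqrt(w**2 + 25)/5 (absorbing any constant into C).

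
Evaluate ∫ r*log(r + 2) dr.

r**2*log(r + 2)/2 - r**2/4 + r - 2*log(r + 2) + C

Use integration by parts with u = log(r + 2), dv = r dr.
Then du = 1/(r + 2) dr and v = r**2/2.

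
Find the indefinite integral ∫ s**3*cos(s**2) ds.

Let u = s², du = 2s ds; rewrite as (1/2)∫ u^1·cos(1u) du.
Now integrate by parts 1 time.

s**2*sin(s**2)/2 + cos(s**2)/2 + C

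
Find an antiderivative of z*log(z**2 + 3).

Let u = z**2 + 3, so du = (2*z) dz.
The integral becomes (1/2)·∫ log(u) du; integrate by parts with u′=log(u), dv′=du.

z**2*log(z**2 + 3)/2 - z**2/2 + 3*log(z**2 + 3)/2 + C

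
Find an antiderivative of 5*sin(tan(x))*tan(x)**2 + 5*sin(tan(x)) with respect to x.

-5*cos(tan(x)) + C

Let u = tan(x), so du = (tan(x)**2 + 1) dx.
Rewriting, the integral becomes 5·∫ sin(u) du = 5·-cos(u).
Substituting back, u = tan(x).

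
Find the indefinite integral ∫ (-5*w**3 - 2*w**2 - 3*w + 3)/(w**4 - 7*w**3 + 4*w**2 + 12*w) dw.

Factor the denominator: w*(w - 6)*(w - 2)*(w + 1).
Partial-fraction decomposition: -3/(7*(w + 1)) + 17/(8*(w - 2)) - 389/(56*(w - 6)) + 1/(4*w).
Integrate each term: A/(w−a) contributes A·log|w−a|.

log(w)/4 - 389*log(w - 6)/56 + 17*log(w - 2)/8 - 3*log(w + 1)/7 + C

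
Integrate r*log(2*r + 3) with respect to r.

r**2*log(2*r + 3)/2 - r**2/4 + 3*r/4 - 9*log(2*r + 3)/8 + C

Use integration by parts with u = log(2*r + 3), dv = r dr.
Then du = 2/(2*r + 3) dr and v = r**2/2.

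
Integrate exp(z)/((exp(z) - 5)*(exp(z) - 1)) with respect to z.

Let u = e^z, du = e^z dz.
The integral becomes ∫ du/((u-5)(u-1)); decompose into partial fractions.

log(exp(z) - 5)/4 - log(exp(z) - 1)/4 + C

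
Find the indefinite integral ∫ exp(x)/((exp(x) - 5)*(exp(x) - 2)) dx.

log(exp(x) - 5)/3 - log(exp(x) - 2)/3 + C

Let u = e^x, du = e^x dx.
The integral becomes ∫ du/((u-2)(u-5)); decompose into partial fractions.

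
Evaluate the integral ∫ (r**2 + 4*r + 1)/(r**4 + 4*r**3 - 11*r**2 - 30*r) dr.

-log(r)/30 + 11*log(r - 3)/60 - log(r + 2)/10 - log(r + 5)/20 + C

Factor the denominator: r*(r - 3)*(r + 2)*(r + 5).
Partial-fraction decomposition: -1/(20*(r + 5)) - 1/(10*(r + 2)) + 11/(60*(r - 3)) - 1/(30*r).
Integrate each term: A/(r−a) contributes A·log|r−a|.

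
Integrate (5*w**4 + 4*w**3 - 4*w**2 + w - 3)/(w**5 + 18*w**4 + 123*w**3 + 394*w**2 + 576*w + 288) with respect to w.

-7*log(w + 1)/90 - 85*log(w + 3)/2 - 1565*log(w + 4)/36 + 1821*log(w + 6)/20 - 953/(6*w + 24) + C

Factor the denominator: (w + 1)*(w + 3)*(w + 4)**2*(w + 6).
Partial-fraction decomposition: 1821/(20*(w + 6)) - 1565/(36*(w + 4)) + 953/(6*(w + 4)**2) - 85/(2*(w + 3)) - 7/(90*(w + 1)).
Integrate each term; A/(w−a) gives A·log|w−a|; A/(w−a)² gives −A/(w−a).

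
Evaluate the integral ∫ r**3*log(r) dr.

Use integration by parts with u = log(r), dv = r**3 dr.
Then du = 1/r dr and v = r**4/4.

r**4*log(r)/4 - r**4/16 + C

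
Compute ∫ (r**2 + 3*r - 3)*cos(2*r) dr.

Use integration by parts with u = r**2 + 3*r - 3, dv = cos(2*r) dr, so v = sin(2*r)/2.
Apply parts 2 times (tabular method): alternate signs, differentiate u down to 0, integrate dv up.

r**2*sin(2*r)/2 + 3*r*sin(2*r)/2 + r*cos(2*r)/2 - 7*sin(2*r)/4 + 3*cos(2*r)/4 + C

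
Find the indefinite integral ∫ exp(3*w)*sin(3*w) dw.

exp(3*w)*sin(3*w)/6 - exp(3*w)*cos(3*w)/6 + C

Let I denote the integral. Integrate by parts with u = sin(3*w), dv = exp(3*w) dw, so v = exp(3*w)/3: I = exp(3*w)*sin(3*w)/3 − ∫ exp(3*w)*cos(3*w) dw.
Apply parts again with u = cos(3*w), dv = exp(3*w) dw: ∫ exp(3*w)*cos(3*w) dw = exp(3*w)*cos(3*w)/3 + I. Substituting back brings back I: I = exp(3*w)*sin(3*w)/3 - exp(3*w)*cos(3*w)/3 − I.
Solving for I: (1 + 1)·I equals the remaining terms, so I = (1/2)·(exp(3*w)*sin(3*w)/3 - exp(3*w)*cos(3*w)/3).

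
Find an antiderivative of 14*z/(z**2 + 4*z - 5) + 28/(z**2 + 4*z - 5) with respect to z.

Let u = z**2 + 4*z - 5, so du = (2*z + 4) dz.
Rewriting, the integral becomes 7·∫ 1/u du = 7·log(u).
Substituting back, u = z**2 + 4*z - 5.

7*log(z**2 + 4*z - 5) + C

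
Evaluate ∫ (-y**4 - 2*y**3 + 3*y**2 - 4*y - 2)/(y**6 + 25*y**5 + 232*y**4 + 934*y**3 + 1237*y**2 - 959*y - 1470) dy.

-log(y - 1)/896 - log(y + 1)/240 - 47*log(y + 5)/16 + 734*log(y + 6)/35 - 6923*log(y + 7)/384 + 257/(16*y + 112) + C

Factor the denominator: (y - 1)*(y + 1)*(y + 5)*(y + 6)*(y + 7)**2.
Partial-fraction decomposition: -6923/(384*(y + 7)) - 257/(16*(y + 7)**2) + 734/(35*(y + 6)) - 47/(16*(y + 5)) - 1/(240*(y + 1)) - 1/(896*(y - 1)).
Integrate each term; A/(y−a) gives A·log|y−a|; A/(y−a)² gives −A/(y−a).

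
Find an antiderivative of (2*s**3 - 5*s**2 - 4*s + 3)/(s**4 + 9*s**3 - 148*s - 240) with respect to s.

7*log(s - 4)/108 + 25*log(s + 2)/72 - 352*log(s + 5)/27 + 117*log(s + 6)/8 + C

Factor the denominator: (s - 4)*(s + 2)*(s + 5)*(s + 6).
Partial-fraction decomposition: 117/(8*(s + 6)) - 352/(27*(s + 5)) + 25/(72*(s + 2)) + 7/(108*(s - 4)).
Integrate each term: A/(s−a) contributes A·log|s−a|.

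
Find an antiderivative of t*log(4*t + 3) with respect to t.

t**2*log(4*t + 3)/2 - t**2/4 + 3*t/8 - 9*log(4*t + 3)/32 + C

Use integration by parts with u = log(4*t + 3), dv = t dt.
Then du = 4/(4*t + 3) dt and v = t**2/2.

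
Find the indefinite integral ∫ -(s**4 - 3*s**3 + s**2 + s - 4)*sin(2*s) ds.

s**4*cos(2*s)/2 - s**3*sin(2*s) - 3*s**3*cos(2*s)/2 + 9*s**2*sin(2*s)/4 - s**2*cos(2*s) + s*sin(2*s) + 11*s*cos(2*s)/4 - 11*sin(2*s)/8 - 3*cos(2*s)/2 + C

Use integration by parts with u = s**4 - 3*s**3 + s**2 + s - 4, dv = -sin(2*s) ds, so v = cos(2*s)/2.
Apply parts 4 times (tabular method): alternate signs, differentiate u down to 0, integrate dv up.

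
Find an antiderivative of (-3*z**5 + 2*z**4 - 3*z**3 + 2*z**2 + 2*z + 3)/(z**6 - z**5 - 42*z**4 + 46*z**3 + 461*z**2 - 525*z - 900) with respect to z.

Factor the denominator: (z - 5)*(z - 3)**2*(z + 1)*(z + 4)*(z + 5).
Partial-fraction decomposition: -11043/(2560*(z + 5)) + 3803/(1323*(z + 4)) - 11/(1152*(z + 1)) + 59075/(25088*(z - 3)) + 621/(448*(z - 3)**2) - 8437/(2160*(z - 5)).
Integrate each term; A/(z−a) gives A·log|z−a|; A/(z−a)² gives −A/(z−a).

-8437*log(z - 5)/2160 + 59075*log(z - 3)/25088 - 11*log(z + 1)/1152 + 3803*log(z + 4)/1323 - 11043*log(z + 5)/2560 - 621/(448*z - 1344) + C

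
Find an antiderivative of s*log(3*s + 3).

s**2*log(3*s + 3)/2 - s**2/4 + s/2 - log(s + 1)/2 + C

Use integration by parts with u = log(3*s + 3), dv = s ds.
Then du = 3/(3*s + 3) ds and v = s**2/2.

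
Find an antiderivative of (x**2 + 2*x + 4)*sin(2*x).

Use integration by parts with u = x**2 + 2*x + 4, dv = sin(2*x) dx, so v = -cos(2*x)/2.
Apply parts 2 times (tabular method): alternate signs, differentiate u down to 0, integrate dv up.

-x**2*cos(2*x)/2 + x*sin(2*x)/2 - x*cos(2*x) + sin(2*x)/2 - 7*cos(2*x)/4 + C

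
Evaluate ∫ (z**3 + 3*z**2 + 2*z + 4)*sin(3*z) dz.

Use integration by parts with u = z**3 + 3*z**2 + 2*z + 4, dv = sin(3*z) dz, so v = -cos(3*z)/3.
Apply parts 3 times (tabular method): alternate signs, differentiate u down to 0, integrate dv up.

-z**3*cos(3*z)/3 + z**2*sin(3*z)/3 - z**2*cos(3*z) + 2*z*sin(3*z)/3 - 4*z*cos(3*z)/9 + 4*sin(3*z)/27 - 10*cos(3*z)/9 + C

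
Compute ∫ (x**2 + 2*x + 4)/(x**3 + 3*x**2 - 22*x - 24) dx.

Factor the denominator: (x - 4)*(x + 1)*(x + 6).
Partial-fraction decomposition: 14/(25*(x + 6)) - 3/(25*(x + 1)) + 14/(25*(x - 4)).
Integrate each term: A/(x−a) contributes A·log|x−a|.

-3*log(x + 1)/25 + 14*log(x**2 + 2*x - 24)/25 + C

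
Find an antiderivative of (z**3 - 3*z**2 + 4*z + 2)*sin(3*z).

-z**3*cos(3*z)/3 + z**2*sin(3*z)/3 + z**2*cos(3*z) - 2*z*sin(3*z)/3 - 10*z*cos(3*z)/9 + 10*sin(3*z)/27 - 8*cos(3*z)/9 + C

Use integration by parts with u = z**3 - 3*z**2 + 4*z + 2, dv = sin(3*z) dz, so v = -cos(3*z)/3.
Apply parts 3 times (tabular method): alternate signs, differentiate u down to 0, integrate dv up.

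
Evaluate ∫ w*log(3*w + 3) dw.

Use integration by parts with u = log(3*w + 3), dv = w dw.
Then du = 3/(3*w + 3) dw and v = w**2/2.

w**2*log(3*w + 3)/2 - w**2/4 + w/2 - log(w + 1)/2 + C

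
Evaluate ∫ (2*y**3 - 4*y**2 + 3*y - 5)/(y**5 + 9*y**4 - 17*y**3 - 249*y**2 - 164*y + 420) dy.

10*log(y - 5)/231 + log(y - 1)/168 - 43*log(y + 2)/420 + 599*log(y + 6)/308 - 227*log(y + 7)/120 + C

Factor the denominator: (y - 5)*(y - 1)*(y + 2)*(y + 6)*(y + 7).
Partial-fraction decomposition: -227/(120*(y + 7)) + 599/(308*(y + 6)) - 43/(420*(y + 2)) + 1/(168*(y - 1)) + 10/(231*(y - 5)).
Integrate each term: A/(y−a) contributes A·log|y−a|.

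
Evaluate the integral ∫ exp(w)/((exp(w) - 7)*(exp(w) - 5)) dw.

Let u = e^w, du = e^w dw.
The integral becomes ∫ du/((u-7)(u-5)); decompose into partial fractions.

log(exp(w) - 7)/2 - log(exp(w) - 5)/2 + C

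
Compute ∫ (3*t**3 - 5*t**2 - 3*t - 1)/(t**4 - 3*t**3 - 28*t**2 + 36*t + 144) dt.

Factor the denominator: (t - 6)*(t - 3)*(t + 2)*(t + 4).
Partial-fraction decomposition: 261/(140*(t + 4)) - 39/(80*(t + 2)) - 26/(105*(t - 3)) + 449/(240*(t - 6)).
Integrate each term: A/(t−a) contributes A·log|t−a|.

449*log(t - 6)/240 - 26*log(t - 3)/105 - 39*log(t + 2)/80 + 261*log(t + 4)/140 + C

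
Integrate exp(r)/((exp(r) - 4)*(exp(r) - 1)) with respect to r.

log(exp(r) - 4)/3 - log(exp(r) - 1)/3 + C

Let u = e^r, du = e^r dr.
The integral becomes ∫ du/((u-4)(u-1)); decompose into partial fractions.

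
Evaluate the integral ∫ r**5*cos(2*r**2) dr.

r**4*sin(2*r**2)/4 + r**2*cos(2*r**2)/4 - sin(2*r**2)/8 + C

Let u = r², du = 2r dr; rewrite as (1/2)∫ u^2·cos(2u) du.
Now integrate by parts 2 times.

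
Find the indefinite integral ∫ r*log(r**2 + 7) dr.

r**2*log(r**2 + 7)/2 - r**2/2 + 7*log(r**2 + 7)/2 + C

Let u = r**2 + 7, so du = (2*r) dr.
The integral becomes (1/2)·∫ log(u) du; integrate by parts with u′=log(u), dv′=du.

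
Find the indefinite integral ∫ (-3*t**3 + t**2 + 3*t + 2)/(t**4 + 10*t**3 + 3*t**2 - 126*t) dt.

-log(t)/63 - 61*log(t - 3)/270 + 334*log(t + 6)/27 - 1059*log(t + 7)/70 + C

Factor the denominator: t*(t - 3)*(t + 6)*(t + 7).
Partial-fraction decomposition: -1059/(70*(t + 7)) + 334/(27*(t + 6)) - 61/(270*(t - 3)) - 1/(63*t).
Integrate each term: A/(t−a) contributes A·log|t−a|.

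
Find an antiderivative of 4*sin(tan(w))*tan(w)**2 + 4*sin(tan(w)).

Let u = tan(w), so du = (tan(w)**2 + 1) dw.
Rewriting, the integral becomes 4·∫ sin(u) du = 4·-cos(u).
Substituting back, u = tan(w).

-4*cos(tan(w)) + C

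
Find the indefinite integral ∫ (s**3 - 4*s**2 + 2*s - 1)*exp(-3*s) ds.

(-s**3 + 3*s**2 + 1)*exp(-3*s)/3 + C

Use integration by parts with u = s**3 - 4*s**2 + 2*s - 1, dv = exp(-3*s) ds, so v = -exp(-3*s)/3.
Apply parts 3 times (tabular method): alternate signs, differentiate u down to 0, integrate dv up.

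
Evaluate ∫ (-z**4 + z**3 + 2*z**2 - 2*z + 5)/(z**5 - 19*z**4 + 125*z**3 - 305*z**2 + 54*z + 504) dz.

-1969*log(z - 7)/96 + 145*log(z - 6)/6 - 163*log(z - 4)/30 + 37*log(z - 3)/48 + log(z + 1)/160 + C

Factor the denominator: (z - 7)*(z - 6)*(z - 4)*(z - 3)*(z + 1).
Partial-fraction decomposition: 1/(160*(z + 1)) + 37/(48*(z - 3)) - 163/(30*(z - 4)) + 145/(6*(z - 6)) - 1969/(96*(z - 7)).
Integrate each term: A/(z−a) contributes A·log|z−a|.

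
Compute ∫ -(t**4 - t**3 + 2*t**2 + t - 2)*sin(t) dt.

Use integration by parts with u = t**4 - t**3 + 2*t**2 + t - 2, dv = -sin(t) dt, so v = cos(t).
Apply parts 4 times (tabular method): alternate signs, differentiate u down to 0, integrate dv up.

t**4*cos(t) - 4*t**3*sin(t) - t**3*cos(t) + 3*t**2*sin(t) - 10*t**2*cos(t) + 20*t*sin(t) + 7*t*cos(t) - 7*sin(t) + 18*cos(t) + C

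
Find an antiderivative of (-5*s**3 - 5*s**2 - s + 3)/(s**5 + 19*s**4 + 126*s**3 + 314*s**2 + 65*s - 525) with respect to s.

Factor the denominator: (s - 1)*(s + 3)*(s + 5)**2*(s + 7).
Partial-fraction decomposition: 185/(16*(s + 7)) - 181/(18*(s + 5)) + 127/(6*(s + 5)**2) - 3/(2*(s + 3)) - 1/(144*(s - 1)).
Integrate each term; A/(s−a) gives A·log|s−a|; A/(s−a)² gives −A/(s−a).

-log(s - 1)/144 - 3*log(s + 3)/2 - 181*log(s + 5)/18 + 185*log(s + 7)/16 - 127/(6*s + 30) + C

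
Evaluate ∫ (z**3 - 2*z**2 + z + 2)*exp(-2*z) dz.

Use integration by parts with u = z**3 - 2*z**2 + z + 2, dv = exp(-2*z) dz, so v = -exp(-2*z)/2.
Apply parts 3 times (tabular method): alternate signs, differentiate u down to 0, integrate dv up.

(-4*z**3 + 2*z**2 - 2*z - 9)*exp(-2*z)/8 + C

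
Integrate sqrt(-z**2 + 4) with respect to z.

z*sqrt(-z**2 + 4)/2 + 2*asin(z/2) + C

Substitute z = 2·sin(θ), so dz = 2·cos(θ) dθ and the radical becomes sqrt(-z**2 + 4) = 2·cos(θ) by the Pythagorean identity.
Integrate the resulting trig expression in θ, then back-substitute θ = asin(z/2), sin(θ) = z/2, cos(θ) = sqrt(-z**2 + 4)/2 (absorbing any constant into C).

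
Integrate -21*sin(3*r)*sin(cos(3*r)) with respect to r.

-7*cos(cos(3*r)) + C

Let u = cos(3*r), so du = (-3*sin(3*r)) dr.
Rewriting, the integral becomes 7·∫ sin(u) du = 7·-cos(u).
Substituting back, u = cos(3*r).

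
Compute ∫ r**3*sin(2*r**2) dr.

-r**2*cos(2*r**2)/4 + sin(2*r**2)/8 + C

Let u = r², du = 2r dr; rewrite as (1/2)∫ u^1·sin(2u) du.
Now integrate by parts 1 time.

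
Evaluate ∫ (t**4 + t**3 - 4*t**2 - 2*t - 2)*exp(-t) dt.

Use integration by parts with u = t**4 + t**3 - 4*t**2 - 2*t - 2, dv = exp(-t) dt, so v = -exp(-t).
Apply parts 4 times (tabular method): alternate signs, differentiate u down to 0, integrate dv up.

(-t**4 - 5*t**3 - 11*t**2 - 20*t - 18)*exp(-t) + C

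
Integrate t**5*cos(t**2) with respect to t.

t**4*sin(t**2)/2 + t**2*cos(t**2) - sin(t**2) + C

Let u = t², du = 2t dt; rewrite as (1/2)∫ u^2·cos(1u) du.
Now integrate by parts 2 times.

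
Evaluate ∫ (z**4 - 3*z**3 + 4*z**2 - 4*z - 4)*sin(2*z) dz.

Use integration by parts with u = z**4 - 3*z**3 + 4*z**2 - 4*z - 4, dv = sin(2*z) dz, so v = -cos(2*z)/2.
Apply parts 4 times (tabular method): alternate signs, differentiate u down to 0, integrate dv up.

-z**4*cos(2*z)/2 + z**3*sin(2*z) + 3*z**3*cos(2*z)/2 - 9*z**2*sin(2*z)/4 - z**2*cos(2*z)/2 + z*sin(2*z)/2 - z*cos(2*z)/4 + sin(2*z)/8 + 9*cos(2*z)/4 + C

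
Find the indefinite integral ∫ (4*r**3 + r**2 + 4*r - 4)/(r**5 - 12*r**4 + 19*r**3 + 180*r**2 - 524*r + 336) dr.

289*log(r - 7)/66 - 23*log(r - 6)/5 + log(r - 2)/3 - log(r - 1)/30 - 13*log(r + 4)/165 + C

Factor the denominator: (r - 7)*(r - 6)*(r - 2)*(r - 1)*(r + 4).
Partial-fraction decomposition: -13/(165*(r + 4)) - 1/(30*(r - 1)) + 1/(3*(r - 2)) - 23/(5*(r - 6)) + 289/(66*(r - 7)).
Integrate each term: A/(r−a) contributes A·log|r−a|.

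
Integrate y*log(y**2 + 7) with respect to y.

y**2*log(y**2 + 7)/2 - y**2/2 + 7*log(y**2 + 7)/2 + C

Let u = y**2 + 7, so du = (2*y) dy.
The integral becomes (1/2)·∫ log(u) du; integrate by parts with u′=log(u), dv′=du.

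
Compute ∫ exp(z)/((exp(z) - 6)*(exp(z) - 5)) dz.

log(exp(z) - 6) - log(exp(z) - 5) + C

Let u = e^z, du = e^z dz.
The integral becomes ∫ du/((u-5)(u-6)); decompose into partial fractions.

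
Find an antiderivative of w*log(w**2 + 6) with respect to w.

Let u = w**2 + 6, so du = (2*w) dw.
The integral becomes (1/2)·∫ log(u) du; integrate by parts with u′=log(u), dv′=du.

w**2*log(w**2 + 6)/2 - w**2/2 + 3*log(w**2 + 6) + C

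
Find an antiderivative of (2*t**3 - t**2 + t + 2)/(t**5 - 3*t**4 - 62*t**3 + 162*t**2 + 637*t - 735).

323*log(t - 7)/840 - 29*log(t - 5)/96 + log(t - 1)/192 + log(t + 3)/20 - 185*log(t + 7)/1344 + C

Factor the denominator: (t - 7)*(t - 5)*(t - 1)*(t + 3)*(t + 7).
Partial-fraction decomposition: -185/(1344*(t + 7)) + 1/(20*(t + 3)) + 1/(192*(t - 1)) - 29/(96*(t - 5)) + 323/(840*(t - 7)).
Integrate each term: A/(t−a) contributes A·log|t−a|.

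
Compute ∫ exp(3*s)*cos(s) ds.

Let I denote the integral. Integrate by parts with u = cos(s), dv = exp(3*s) ds, so v = exp(3*s)/3: I = exp(3*s)*cos(s)/3 + (1/3)·∫ exp(3*s)*sin(s) ds.
Apply parts again with u = sin(s), dv = exp(3*s) ds: ∫ exp(3*s)*sin(s) ds = exp(3*s)*sin(s)/3 − (1/3)·I. Substituting back brings back I: I = exp(3*s)*sin(s)/9 + exp(3*s)*cos(s)/3 − (1/9)·I.
Solving for I: (1 + 1/9)·I equals the remaining terms, so I = (9/10)·(exp(3*s)*sin(s)/9 + exp(3*s)*cos(s)/3).

exp(3*s)*sin(s)/10 + 3*exp(3*s)*cos(s)/10 + C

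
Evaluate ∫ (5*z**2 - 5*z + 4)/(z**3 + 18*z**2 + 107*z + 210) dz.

77*log(z + 5) - 214*log(z + 6) + 142*log(z + 7) + C

Factor the denominator: (z + 5)*(z + 6)*(z + 7).
Partial-fraction decomposition: 142/(z + 7) - 214/(z + 6) + 77/(z + 5).
Integrate each term: A/(z−a) contributes A·log|z−a|.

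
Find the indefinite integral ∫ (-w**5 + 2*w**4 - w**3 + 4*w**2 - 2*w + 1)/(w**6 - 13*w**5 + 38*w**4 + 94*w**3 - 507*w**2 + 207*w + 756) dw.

-811*log(w - 7)/256 + 173*log(w - 4)/35 - 1549*log(w - 3)/576 + 11*log(w + 1)/1280 - 95*log(w + 3)/1008 + 77/(96*w - 288) + C

Factor the denominator: (w - 7)*(w - 4)*(w - 3)**2*(w + 1)*(w + 3).
Partial-fraction decomposition: -95/(1008*(w + 3)) + 11/(1280*(w + 1)) - 1549/(576*(w - 3)) - 77/(96*(w - 3)**2) + 173/(35*(w - 4)) - 811/(256*(w - 7)).
Integrate each term; A/(w−a) gives A·log|w−a|; A/(w−a)² gives −A/(w−a).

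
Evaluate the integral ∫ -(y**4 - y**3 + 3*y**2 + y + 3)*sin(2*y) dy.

Use integration by parts with u = y**4 - y**3 + 3*y**2 + y + 3, dv = -sin(2*y) dy, so v = cos(2*y)/2.
Apply parts 4 times (tabular method): alternate signs, differentiate u down to 0, integrate dv up.

y**4*cos(2*y)/2 - y**3*sin(2*y) - y**3*cos(2*y)/2 + 3*y**2*sin(2*y)/4 + 5*y*cos(2*y)/4 - 5*sin(2*y)/8 + 3*cos(2*y)/2 + C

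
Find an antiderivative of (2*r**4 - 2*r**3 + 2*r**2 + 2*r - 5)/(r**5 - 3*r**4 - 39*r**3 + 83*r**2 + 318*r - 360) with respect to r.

2239*log(r - 6)/990 - 419*log(r - 4)/378 - log(r - 1)/360 - 223*log(r + 3)/504 + 1535*log(r + 5)/1188 + C

Factor the denominator: (r - 6)*(r - 4)*(r - 1)*(r + 3)*(r + 5).
Partial-fraction decomposition: 1535/(1188*(r + 5)) - 223/(504*(r + 3)) - 1/(360*(r - 1)) - 419/(378*(r - 4)) + 2239/(990*(r - 6)).
Integrate each term: A/(r−a) contributes A·log|r−a|.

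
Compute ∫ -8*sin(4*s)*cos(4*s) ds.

cos(4*s)**2 + C

Let u = cos(4*s), so du = (-4*sin(4*s)) ds.
Rewriting, the integral becomes 2·∫ u^1 du = 2·u^2/2.
Substituting back, u = cos(4*s).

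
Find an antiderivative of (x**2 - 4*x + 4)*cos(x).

x**2*sin(x) - 4*x*sin(x) + 2*x*cos(x) + 2*sin(x) - 4*cos(x) + C

Use integration by parts with u = x**2 - 4*x + 4, dv = cos(x) dx, so v = sin(x).
Apply parts 2 times (tabular method): alternate signs, differentiate u down to 0, integrate dv up.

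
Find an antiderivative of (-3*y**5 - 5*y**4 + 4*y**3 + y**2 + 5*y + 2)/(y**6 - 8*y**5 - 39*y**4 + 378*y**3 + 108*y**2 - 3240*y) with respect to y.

Factor the denominator: y*(y - 6)**2*(y - 5)*(y + 3)*(y + 6).
Partial-fraction decomposition: -1999/(3564*(y + 6)) + 53/(1458*(y + 3)) - 2987/(110*(y - 5)) + 35983/(1458*(y - 6)) - 7219/(162*(y - 6)**2) - 1/(1620*y).
Integrate each term; A/(y−a) gives A·log|y−a|; A/(y−a)² gives −A/(y−a).

-log(y)/1620 + 35983*log(y - 6)/1458 - 2987*log(y - 5)/110 + 53*log(y + 3)/1458 - 1999*log(y + 6)/3564 + 7219/(162*y - 972) + C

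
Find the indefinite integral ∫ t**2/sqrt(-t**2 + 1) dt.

-t*sqrt(-t**2 + 1)/2 + asin(t)/2 + C

Substitute t = sin(θ), so dt = cos(θ) dθ and the radical becomes sqrt(-t**2 + 1) = cos(θ) by the Pythagorean identity.
Integrate the resulting trig expression in θ, then back-substitute θ = asin(t), sin(θ) = t, cos(θ) = sqrt(-t**2 + 1) (absorbing any constant into C).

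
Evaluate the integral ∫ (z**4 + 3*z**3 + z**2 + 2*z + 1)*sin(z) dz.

Use integration by parts with u = z**4 + 3*z**3 + z**2 + 2*z + 1, dv = sin(z) dz, so v = -cos(z).
Apply parts 4 times (tabular method): alternate signs, differentiate u down to 0, integrate dv up.

-z**4*cos(z) + 4*z**3*sin(z) - 3*z**3*cos(z) + 9*z**2*sin(z) + 11*z**2*cos(z) - 22*z*sin(z) + 16*z*cos(z) - 16*sin(z) - 23*cos(z) + C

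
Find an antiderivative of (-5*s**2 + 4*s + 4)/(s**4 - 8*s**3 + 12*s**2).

Factor the denominator: s**2*(s - 6)*(s - 2).
Partial-fraction decomposition: 1/(2*(s - 2)) - 19/(18*(s - 6)) + 5/(9*s) + 1/(3*s**2).
Integrate each term; A/(s−a) gives A·log|s−a|; A/(s−a)² gives −A/(s−a).

5*log(s)/9 - 19*log(s - 6)/18 + log(s - 2)/2 - 1/(3*s) + C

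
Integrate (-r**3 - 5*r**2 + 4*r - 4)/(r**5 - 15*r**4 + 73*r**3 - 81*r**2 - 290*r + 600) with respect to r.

922*log(r - 5)/49 - 22*log(r - 4) + 16*log(r - 3)/5 - 4*log(r + 2)/245 + 117/(7*r - 35) + C

Factor the denominator: (r - 5)**2*(r - 4)*(r - 3)*(r + 2).
Partial-fraction decomposition: -4/(245*(r + 2)) + 16/(5*(r - 3)) - 22/(r - 4) + 922/(49*(r - 5)) - 117/(7*(r - 5)**2).
Integrate each term; A/(r−a) gives A·log|r−a|; A/(r−a)² gives −A/(r−a).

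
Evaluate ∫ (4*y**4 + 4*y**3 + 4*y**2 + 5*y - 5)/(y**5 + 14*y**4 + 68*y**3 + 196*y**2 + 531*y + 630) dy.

Factor the denominator: (y + 2)*(y + 5)*(y + 7)*(y**2 + 9).
Partial-fraction decomposition: -(6207*y + 14899)/(12818*(y**2 + 9)) + 2097/(145*(y + 7)) - 345/(34*(y + 5)) + 11/(65*(y + 2)).
Integrate each term; A/(y−a) gives A·log|y−a|; the (By+D)/(y²+p²) term gives a log and an atan.

11*log(y + 2)/65 - 345*log(y + 5)/34 + 2097*log(y + 7)/145 - 6207*log(y**2 + 9)/25636 - 14899*atan(y/3)/38454 + C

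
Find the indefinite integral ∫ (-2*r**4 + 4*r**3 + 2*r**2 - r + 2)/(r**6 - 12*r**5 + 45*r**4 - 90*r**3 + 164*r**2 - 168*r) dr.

-log(r)/84 - 3337*log(r - 7)/7420 + 37*log(r - 3)/156 + log(r - 2)/10 + 343*log(r**2 + 4)/5512 + 163*atan(r/2)/1378 + C

Factor the denominator: r*(r - 7)*(r - 3)*(r - 2)*(r**2 + 4).
Partial-fraction decomposition: (343*r + 652)/(2756*(r**2 + 4)) + 1/(10*(r - 2)) + 37/(156*(r - 3)) - 3337/(7420*(r - 7)) - 1/(84*r).
Integrate each term; A/(r−a) gives A·log|r−a|; the (Br+D)/(r²+p²) term gives a log and an atan.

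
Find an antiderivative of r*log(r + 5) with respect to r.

Use integration by parts with u = log(r + 5), dv = r dr.
Then du = 1/(r + 5) dr and v = r**2/2.

r**2*log(r + 5)/2 - r**2/4 + 5*r/2 - 25*log(r + 5)/2 + C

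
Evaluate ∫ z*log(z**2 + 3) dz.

Let u = z**2 + 3, so du = (2*z) dz.
The integral becomes (1/2)·∫ log(u) du; integrate by parts with u′=log(u), dv′=du.

z**2*log(z**2 + 3)/2 - z**2/2 + 3*log(z**2 + 3)/2 + C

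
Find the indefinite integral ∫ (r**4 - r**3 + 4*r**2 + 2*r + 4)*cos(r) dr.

r**4*sin(r) - r**3*sin(r) + 4*r**3*cos(r) - 8*r**2*sin(r) - 3*r**2*cos(r) + 8*r*sin(r) - 16*r*cos(r) + 20*sin(r) + 8*cos(r) + C

Use integration by parts with u = r**4 - r**3 + 4*r**2 + 2*r + 4, dv = cos(r) dr, so v = sin(r).
Apply parts 4 times (tabular method): alternate signs, differentiate u down to 0, integrate dv up.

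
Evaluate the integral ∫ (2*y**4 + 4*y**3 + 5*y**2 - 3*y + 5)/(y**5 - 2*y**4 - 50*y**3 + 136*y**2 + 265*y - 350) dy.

9637*log(y - 5)/7056 + 13*log(y - 1)/384 - 31*log(y + 2)/735 + 3701*log(y + 7)/5760 - 1865/(336*y - 1680) + C

Factor the denominator: (y - 5)**2*(y - 1)*(y + 2)*(y + 7).
Partial-fraction decomposition: 3701/(5760*(y + 7)) - 31/(735*(y + 2)) + 13/(384*(y - 1)) + 9637/(7056*(y - 5)) + 1865/(336*(y - 5)**2).
Integrate each term; A/(y−a) gives A·log|y−a|; A/(y−a)² gives −A/(y−a).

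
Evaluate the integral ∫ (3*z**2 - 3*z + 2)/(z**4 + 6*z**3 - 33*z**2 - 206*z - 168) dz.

Factor the denominator: (z - 6)*(z + 1)*(z + 4)*(z + 7).
Partial-fraction decomposition: -85/(117*(z + 7)) + 31/(45*(z + 4)) - 4/(63*(z + 1)) + 46/(455*(z - 6)).
Integrate each term: A/(z−a) contributes A·log|z−a|.

46*log(z - 6)/455 - 4*log(z + 1)/63 + 31*log(z + 4)/45 - 85*log(z + 7)/117 + C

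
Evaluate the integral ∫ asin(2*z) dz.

z*asin(2*z) + sqrt(-4*z**2 + 1)/2 + C

Use integration by parts with u = arcsin(2*z), dv = dz.
Then du = 2/sqrt(-4*z**2 + 1) dz.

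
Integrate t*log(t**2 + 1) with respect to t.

Let u = t**2 + 1, so du = (2*t) dt.
The integral becomes (1/2)·∫ log(u) du; integrate by parts with u′=log(u), dv′=du.

t**2*log(t**2 + 1)/2 - t**2/2 + log(t**2 + 1)/2 + C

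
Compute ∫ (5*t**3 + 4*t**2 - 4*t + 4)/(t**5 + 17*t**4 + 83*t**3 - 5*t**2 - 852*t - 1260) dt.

Factor the denominator: (t - 3)*(t + 2)*(t + 5)*(t + 6)*(t + 7).
Partial-fraction decomposition: -1487/(100*(t + 7)) + 227/(9*(t + 6)) - 167/(16*(t + 5)) + 1/(25*(t + 2)) + 163/(3600*(t - 3)).
Integrate each term: A/(t−a) contributes A·log|t−a|.

163*log(t - 3)/3600 + log(t + 2)/25 - 167*log(t + 5)/16 + 227*log(t + 6)/9 - 1487*log(t + 7)/100 + C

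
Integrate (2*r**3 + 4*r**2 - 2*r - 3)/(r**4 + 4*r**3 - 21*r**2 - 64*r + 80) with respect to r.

181*log(r - 4)/216 - log(r - 1)/90 - 59*log(r + 4)/40 + 143*log(r + 5)/54 + C

Factor the denominator: (r - 4)*(r - 1)*(r + 4)*(r + 5).
Partial-fraction decomposition: 143/(54*(r + 5)) - 59/(40*(r + 4)) - 1/(90*(r - 1)) + 181/(216*(r - 4)).
Integrate each term: A/(r−a) contributes A·log|r−a|.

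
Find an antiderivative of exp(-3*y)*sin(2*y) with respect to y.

Let I denote the integral. Integrate by parts with u = sin(2*y), dv = exp(-3*y) dy, so v = -exp(-3*y)/3: I = -exp(-3*y)*sin(2*y)/3 + (2/3)·∫ exp(-3*y)*cos(2*y) dy.
Apply parts again with u = cos(2*y), dv = exp(-3*y) dy: ∫ exp(-3*y)*cos(2*y) dy = -exp(-3*y)*cos(2*y)/3 − (2/3)·I. Substituting back brings back I: I = -exp(-3*y)*sin(2*y)/3 - 2*exp(-3*y)*cos(2*y)/9 − (4/9)·I.
Solving for I: (1 + 4/9)·I equals the remaining terms, so I = (9/13)·(-exp(-3*y)*sin(2*y)/3 - 2*exp(-3*y)*cos(2*y)/9).

-3*exp(-3*y)*sin(2*y)/13 - 2*exp(-3*y)*cos(2*y)/13 + C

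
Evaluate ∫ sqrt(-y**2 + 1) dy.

Substitute y = sin(θ), so dy = cos(θ) dθ and the radical becomes sqrt(-y**2 + 1) = cos(θ) by the Pythagorean identity.
Integrate the resulting trig expression in θ, then back-substitute θ = asin(y), sin(θ) = y, cos(θ) = sqrt(-y**2 + 1) (absorbing any constant into C).

y*sqrt(-y**2 + 1)/2 + asin(y)/2 + C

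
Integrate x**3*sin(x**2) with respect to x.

-x**2*cos(x**2)/2 + sin(x**2)/2 + C

Let u = x², du = 2x dx; rewrite as (1/2)∫ u^1·sin(1u) du.
Now integrate by parts 1 time.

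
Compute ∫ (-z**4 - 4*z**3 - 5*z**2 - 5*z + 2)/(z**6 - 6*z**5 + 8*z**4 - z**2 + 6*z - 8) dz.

-61*log(z - 4)/51 + 38*log(z - 2)/15 - 13*log(z - 1)/12 - log(z + 1)/12 - 29*log(z**2 + 1)/340 - 24*atan(z)/85 + C

Factor the denominator: (z - 4)*(z - 2)*(z - 1)*(z + 1)*(z**2 + 1).
Partial-fraction decomposition: -(29*z + 48)/(170*(z**2 + 1)) - 1/(12*(z + 1)) - 13/(12*(z - 1)) + 38/(15*(z - 2)) - 61/(51*(z - 4)).
Integrate each term; A/(z−a) gives A·log|z−a|; the (Bz+D)/(z²+p²) term gives a log and an atan.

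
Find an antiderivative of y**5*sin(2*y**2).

Let u = y², du = 2y dy; rewrite as (1/2)∫ u^2·sin(2u) du.
Now integrate by parts 2 times.

-y**4*cos(2*y**2)/4 + y**2*sin(2*y**2)/4 + cos(2*y**2)/8 + C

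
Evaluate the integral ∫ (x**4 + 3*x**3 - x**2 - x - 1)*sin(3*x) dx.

-x**4*cos(3*x)/3 + 4*x**3*sin(3*x)/9 - x**3*cos(3*x) + x**2*sin(3*x) + 7*x**2*cos(3*x)/9 - 14*x*sin(3*x)/27 + x*cos(3*x) - sin(3*x)/3 + 13*cos(3*x)/81 + C

Use integration by parts with u = x**4 + 3*x**3 - x**2 - x - 1, dv = sin(3*x) dx, so v = -cos(3*x)/3.
Apply parts 4 times (tabular method): alternate signs, differentiate u down to 0, integrate dv up.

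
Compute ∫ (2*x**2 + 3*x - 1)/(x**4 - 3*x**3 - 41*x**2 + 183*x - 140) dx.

Factor the denominator: (x - 5)*(x - 4)*(x - 1)*(x + 7).
Partial-fraction decomposition: -19/(264*(x + 7)) + 1/(24*(x - 1)) - 43/(33*(x - 4)) + 4/(3*(x - 5)).
Integrate each term: A/(x−a) contributes A·log|x−a|.

4*log(x - 5)/3 - 43*log(x - 4)/33 + log(x - 1)/24 - 19*log(x + 7)/264 + C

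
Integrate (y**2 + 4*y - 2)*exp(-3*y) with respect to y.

Use integration by parts with u = y**2 + 4*y - 2, dv = exp(-3*y) dy, so v = -exp(-3*y)/3.
Apply parts 2 times (tabular method): alternate signs, differentiate u down to 0, integrate dv up.

(-9*y**2 - 42*y + 4)*exp(-3*y)/27 + C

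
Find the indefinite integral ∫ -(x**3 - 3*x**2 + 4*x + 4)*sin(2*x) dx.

x**3*cos(2*x)/2 - 3*x**2*sin(2*x)/4 - 3*x**2*cos(2*x)/2 + 3*x*sin(2*x)/2 + 5*x*cos(2*x)/4 - 5*sin(2*x)/8 + 11*cos(2*x)/4 + C

Use integration by parts with u = x**3 - 3*x**2 + 4*x + 4, dv = -sin(2*x) dx, so v = cos(2*x)/2.
Apply parts 3 times (tabular method): alternate signs, differentiate u down to 0, integrate dv up.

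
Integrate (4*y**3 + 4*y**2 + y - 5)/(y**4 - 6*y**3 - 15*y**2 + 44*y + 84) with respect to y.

Factor the denominator: (y - 7)*(y - 3)*(y + 2)**2.
Partial-fraction decomposition: 1163/(2025*(y + 2)) - 23/(45*(y + 2)**2) - 71/(50*(y - 3)) + 785/(162*(y - 7)).
Integrate each term; A/(y−a) gives A·log|y−a|; A/(y−a)² gives −A/(y−a).

785*log(y - 7)/162 - 71*log(y - 3)/50 + 1163*log(y + 2)/2025 + 23/(45*y + 90) + C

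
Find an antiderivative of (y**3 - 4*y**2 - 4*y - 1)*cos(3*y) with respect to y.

Use integration by parts with u = y**3 - 4*y**2 - 4*y - 1, dv = cos(3*y) dy, so v = sin(3*y)/3.
Apply parts 3 times (tabular method): alternate signs, differentiate u down to 0, integrate dv up.

y**3*sin(3*y)/3 - 4*y**2*sin(3*y)/3 + y**2*cos(3*y)/3 - 14*y*sin(3*y)/9 - 8*y*cos(3*y)/9 - sin(3*y)/27 - 14*cos(3*y)/27 + C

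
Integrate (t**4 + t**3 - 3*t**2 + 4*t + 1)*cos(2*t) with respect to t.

Use integration by parts with u = t**4 + t**3 - 3*t**2 + 4*t + 1, dv = cos(2*t) dt, so v = sin(2*t)/2.
Apply parts 4 times (tabular method): alternate signs, differentiate u down to 0, integrate dv up.

t**4*sin(2*t)/2 + t**3*sin(2*t)/2 + t**3*cos(2*t) - 3*t**2*sin(2*t) + 3*t**2*cos(2*t)/4 + 5*t*sin(2*t)/4 - 3*t*cos(2*t) + 2*sin(2*t) + 5*cos(2*t)/8 + C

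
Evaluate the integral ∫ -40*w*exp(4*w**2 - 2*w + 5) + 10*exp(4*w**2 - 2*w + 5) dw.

-5*exp(4*w**2 - 2*w + 5) + C

Let u = 4*w**2 - 2*w + 5, so du = (8*w - 2) dw.
Rewriting, the integral becomes -5·∫ e^u du = -5·e^u.
Substituting back, u = 4*w**2 - 2*w + 5.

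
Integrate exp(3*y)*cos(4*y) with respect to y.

4*exp(3*y)*sin(4*y)/25 + 3*exp(3*y)*cos(4*y)/25 + C

Let I denote the integral. Integrate by parts with u = cos(4*y), dv = exp(3*y) dy, so v = exp(3*y)/3: I = exp(3*y)*cos(4*y)/3 + (4/3)·∫ exp(3*y)*sin(4*y) dy.
Apply parts again with u = sin(4*y), dv = exp(3*y) dy: ∫ exp(3*y)*sin(4*y) dy = exp(3*y)*sin(4*y)/3 − (4/3)·I. Substituting back brings back I: I = 4*exp(3*y)*sin(4*y)/9 + exp(3*y)*cos(4*y)/3 − (16/9)·I.
Solving for I: (1 + 16/9)·I equals the remaining terms, so I = (9/25)·(4*exp(3*y)*sin(4*y)/9 + exp(3*y)*cos(4*y)/3).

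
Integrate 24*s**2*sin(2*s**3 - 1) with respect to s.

Let u = 2*s**3 - 1, so du = (6*s**2) ds.
Rewriting, the integral becomes 4·∫ sin(u) du = 4·-cos(u).
Substituting back, u = 2*s**3 - 1.

-4*cos(2*s**3 - 1) + C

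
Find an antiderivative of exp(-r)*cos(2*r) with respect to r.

2*exp(-r)*sin(2*r)/5 - exp(-r)*cos(2*r)/5 + C

Let I denote the integral. Integrate by parts with u = cos(2*r), dv = exp(-r) dr, so v = -exp(-r): I = -exp(-r)*cos(2*r) − 2·∫ exp(-r)*sin(2*r) dr.
Apply parts again with u = sin(2*r), dv = exp(-r) dr: ∫ exp(-r)*sin(2*r) dr = -exp(-r)*sin(2*r) + 2·I. Substituting back brings back I: I = 2*exp(-r)*sin(2*r) - exp(-r)*cos(2*r) − 4·I.
Solving for I: (1 + 4)·I equals the remaining terms, so I = (1/5)·(2*exp(-r)*sin(2*r) - exp(-r)*cos(2*r)).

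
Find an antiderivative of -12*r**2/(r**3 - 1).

-4*log(r**3 - 1) + C

Let u = r**3 - 1, so du = (3*r**2) dr.
Rewriting, the integral becomes -4·∫ 1/u du = -4·log(u).
Substituting back, u = r**3 - 1.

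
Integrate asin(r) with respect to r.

Use integration by parts with u = arcsin(r), dv = dr.
Then du = 1/sqrt(-r**2 + 1) dr.

r*asin(r) + sqrt(-r**2 + 1) + C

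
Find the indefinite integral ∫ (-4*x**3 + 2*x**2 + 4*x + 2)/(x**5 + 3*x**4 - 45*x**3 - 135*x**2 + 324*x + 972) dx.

Factor the denominator: (x - 6)*(x - 3)*(x + 3)**2*(x + 6).
Partial-fraction decomposition: 457/(486*(x + 6)) - 551/(729*(x + 3)) + 58/(81*(x + 3)**2) + 19/(243*(x - 3)) - 383/(1458*(x - 6)).
Integrate each term; A/(x−a) gives A·log|x−a|; A/(x−a)² gives −A/(x−a).

-383*log(x - 6)/1458 + 19*log(x - 3)/243 - 551*log(x + 3)/729 + 457*log(x + 6)/486 - 58/(81*x + 243) + C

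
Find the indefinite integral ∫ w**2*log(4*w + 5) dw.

w**3*log(4*w + 5)/3 - w**3/9 + 5*w**2/24 - 25*w/48 + 125*log(4*w + 5)/192 + C

Use integration by parts with u = log(4*w + 5), dv = w**2 dw.
Then du = 4/(4*w + 5) dw and v = w**3/3.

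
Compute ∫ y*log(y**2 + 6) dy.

y**2*log(y**2 + 6)/2 - y**2/2 + 3*log(y**2 + 6) + C

Let u = y**2 + 6, so du = (2*y) dy.
The integral becomes (1/2)·∫ log(u) du; integrate by parts with u′=log(u), dv′=du.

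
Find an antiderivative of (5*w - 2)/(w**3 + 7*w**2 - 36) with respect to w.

Factor the denominator: (w - 2)*(w + 3)*(w + 6).
Partial-fraction decomposition: -4/(3*(w + 6)) + 17/(15*(w + 3)) + 1/(5*(w - 2)).
Integrate each term: A/(w−a) contributes A·log|w−a|.

log(w - 2)/5 + 17*log(w + 3)/15 - 4*log(w + 6)/3 + C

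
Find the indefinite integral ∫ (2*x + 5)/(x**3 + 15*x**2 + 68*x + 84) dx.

Factor the denominator: (x + 2)*(x + 6)*(x + 7).
Partial-fraction decomposition: -9/(5*(x + 7)) + 7/(4*(x + 6)) + 1/(20*(x + 2)).
Integrate each term: A/(x−a) contributes A·log|x−a|.

log(x + 2)/20 + 7*log(x + 6)/4 - 9*log(x + 7)/5 + C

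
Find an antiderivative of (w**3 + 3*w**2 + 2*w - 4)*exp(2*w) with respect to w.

Use integration by parts with u = w**3 + 3*w**2 + 2*w - 4, dv = exp(2*w) dw, so v = exp(2*w)/2.
Apply parts 3 times (tabular method): alternate signs, differentiate u down to 0, integrate dv up.

(4*w**3 + 6*w**2 + 2*w - 17)*exp(2*w)/8 + C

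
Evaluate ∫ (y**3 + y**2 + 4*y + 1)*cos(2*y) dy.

Use integration by parts with u = y**3 + y**2 + 4*y + 1, dv = cos(2*y) dy, so v = sin(2*y)/2.
Apply parts 3 times (tabular method): alternate signs, differentiate u down to 0, integrate dv up.

y**3*sin(2*y)/2 + y**2*sin(2*y)/2 + 3*y**2*cos(2*y)/4 + 5*y*sin(2*y)/4 + y*cos(2*y)/2 + sin(2*y)/4 + 5*cos(2*y)/8 + C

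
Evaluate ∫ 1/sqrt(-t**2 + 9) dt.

asin(t/3) + C

Substitute t = 3·sin(θ), so dt = 3·cos(θ) dθ and the radical becomes sqrt(-t**2 + 9) = 3·cos(θ) by the Pythagorean identity.
Integrate the resulting trig expression in θ, then back-substitute θ = asin(t/3), sin(θ) = t/3, cos(θ) = sqrt(-t**2 + 9)/3 (absorbing any constant into C).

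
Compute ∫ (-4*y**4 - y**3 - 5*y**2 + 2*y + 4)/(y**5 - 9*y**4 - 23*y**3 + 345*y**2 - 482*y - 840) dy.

-5087*log(y - 7)/312 + 228*log(y - 5)/11 - 578*log(y - 4)/75 + log(y + 1)/200 - 2578*log(y + 6)/3575 + C

Factor the denominator: (y - 7)*(y - 5)*(y - 4)*(y + 1)*(y + 6).
Partial-fraction decomposition: -2578/(3575*(y + 6)) + 1/(200*(y + 1)) - 578/(75*(y - 4)) + 228/(11*(y - 5)) - 5087/(312*(y - 7)).
Integrate each term: A/(y−a) contributes A·log|y−a|.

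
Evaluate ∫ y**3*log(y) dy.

y**4*log(y)/4 - y**4/16 + C

Use integration by parts with u = log(y), dv = y**3 dy.
Then du = 1/y dy and v = y**4/4.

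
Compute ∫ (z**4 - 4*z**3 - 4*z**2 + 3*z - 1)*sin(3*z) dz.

-z**4*cos(3*z)/3 + 4*z**3*sin(3*z)/9 + 4*z**3*cos(3*z)/3 - 4*z**2*sin(3*z)/3 + 16*z**2*cos(3*z)/9 - 32*z*sin(3*z)/27 - 17*z*cos(3*z)/9 + 17*sin(3*z)/27 - 5*cos(3*z)/81 + C

Use integration by parts with u = z**4 - 4*z**3 - 4*z**2 + 3*z - 1, dv = sin(3*z) dz, so v = -cos(3*z)/3.
Apply parts 4 times (tabular method): alternate signs, differentiate u down to 0, integrate dv up.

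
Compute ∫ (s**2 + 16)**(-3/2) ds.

Substitute s = 4·tan(θ), so ds = 4·sec(θ)^2 dθ and the radical becomes sqrt(s**2 + 16) = 4·sec(θ) by the Pythagorean identity.
Integrate the resulting trig expression in θ, then back-substitute tan(θ) = s/4, sec(θ) = sqrt(s**2 + 16)/4 (absorbing any constant into C).

s/(16*sqrt(s**2 + 16)) + C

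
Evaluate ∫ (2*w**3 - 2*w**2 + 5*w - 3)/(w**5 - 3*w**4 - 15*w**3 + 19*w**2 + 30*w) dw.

Factor the denominator: w*(w - 5)*(w - 2)*(w + 1)*(w + 3).
Partial-fraction decomposition: -3/(8*(w + 3)) + 1/(3*(w + 1)) - 1/(6*(w - 2)) + 37/(120*(w - 5)) - 1/(10*w).
Integrate each term: A/(w−a) contributes A·log|w−a|.

-log(w)/10 + 37*log(w - 5)/120 - log(w - 2)/6 + log(w + 1)/3 - 3*log(w + 3)/8 + C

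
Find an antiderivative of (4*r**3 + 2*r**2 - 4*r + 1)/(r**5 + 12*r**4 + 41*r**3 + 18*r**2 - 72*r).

-log(r)/72 + 3*log(r - 1)/140 - 77*log(r + 3)/36 + 207*log(r + 4)/40 - 767*log(r + 6)/252 + C

Factor the denominator: r*(r - 1)*(r + 3)*(r + 4)*(r + 6).
Partial-fraction decomposition: -767/(252*(r + 6)) + 207/(40*(r + 4)) - 77/(36*(r + 3)) + 3/(140*(r - 1)) - 1/(72*r).
Integrate each term: A/(r−a) contributes A·log|r−a|.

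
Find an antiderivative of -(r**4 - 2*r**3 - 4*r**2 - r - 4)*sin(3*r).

Use integration by parts with u = r**4 - 2*r**3 - 4*r**2 - r - 4, dv = -sin(3*r) dr, so v = cos(3*r)/3.
Apply parts 4 times (tabular method): alternate signs, differentiate u down to 0, integrate dv up.

r**4*cos(3*r)/3 - 4*r**3*sin(3*r)/9 - 2*r**3*cos(3*r)/3 + 2*r**2*sin(3*r)/3 - 16*r**2*cos(3*r)/9 + 32*r*sin(3*r)/27 + r*cos(3*r)/9 - sin(3*r)/27 - 76*cos(3*r)/81 + C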